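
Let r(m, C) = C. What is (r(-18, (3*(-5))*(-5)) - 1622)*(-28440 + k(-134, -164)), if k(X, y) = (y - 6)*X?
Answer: 8756020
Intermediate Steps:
k(X, y) = X*(-6 + y) (k(X, y) = (-6 + y)*X = X*(-6 + y))
(r(-18, (3*(-5))*(-5)) - 1622)*(-28440 + k(-134, -164)) = ((3*(-5))*(-5) - 1622)*(-28440 - 134*(-6 - 164)) = (-15*(-5) - 1622)*(-28440 - 134*(-170)) = (75 - 1622)*(-28440 + 22780) = -1547*(-5660) = 8756020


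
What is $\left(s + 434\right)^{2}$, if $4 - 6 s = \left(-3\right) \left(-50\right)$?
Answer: $\frac{1510441}{9} \approx 1.6783 \cdot 10^{5}$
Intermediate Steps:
$s = - \frac{73}{3}$ ($s = \frac{2}{3} - \frac{\left(-3\right) \left(-50\right)}{6} = \frac{2}{3} - 25 = - \frac{73}{3} \approx -24.333$)
$\left(s + 434\right)^{2} = \left(- \frac{73}{3} + 434\right)^{2} = \left(\frac{1229}{3}\right)^{2} = \frac{1510441}{9}$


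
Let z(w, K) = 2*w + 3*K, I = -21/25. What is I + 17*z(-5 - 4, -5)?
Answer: -14046/25 ≈ -561.84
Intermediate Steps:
I = -21/25 (I = -21*1/25 = -21/25 ≈ -0.84000)
I + 17*z(-5 - 4, -5) = -21/25 + 17*(2*(-5 - 4) + 3*(-5)) = -21/25 + 17*(2*(-9) - 15) = -21/25 + 17*(-18 - 15) = -21/25 + 17*(-33) = -21/25 - 561 = -14046/25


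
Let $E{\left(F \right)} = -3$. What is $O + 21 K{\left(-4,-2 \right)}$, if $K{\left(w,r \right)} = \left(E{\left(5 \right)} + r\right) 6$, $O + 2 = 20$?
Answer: $-612$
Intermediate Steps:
$O = 18$ ($O = -2 + 20 = 18$)
$K{\left(w,r \right)} = -18 + 6 r$ ($K{\left(w,r \right)} = \left(-3 + r\right) 6 = -18 + 6 r$)
$O + 21 K{\left(-4,-2 \right)} = 18 + 21 \left(-18 + 6 \left(-2\right)\right) = 18 + 21 \left(-18 - 12\right) = 18 + 21 \left(-30\right) = 18 - 630 = -612$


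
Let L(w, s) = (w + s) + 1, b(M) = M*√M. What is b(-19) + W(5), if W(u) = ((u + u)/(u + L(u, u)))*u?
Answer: 25/8 - 19*I*√19 ≈ 3.125 - 82.819*I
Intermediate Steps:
b(M) = M^(3/2)
L(w, s) = 1 + s + w (L(w, s) = (s + w) + 1 = 1 + s + w)
W(u) = 2*u²/(1 + 3*u) (W(u) = ((u + u)/(u + (1 + u + u)))*u = ((2*u)/(u + (1 + 2*u)))*u = ((2*u)/(1 + 3*u))*u = (2*u/(1 + 3*u))*u = 2*u²/(1 + 3*u))
b(-19) + W(5) = (-19)^(3/2) + 2*5²/(1 + 3*5) = -19*I*√19 + 2*25/(1 + 15) = -19*I*√19 + 2*25/16 = -19*I*√19 + 2*25*(1/16) = -19*I*√19 + 25/8 = 25/8 - 19*I*√19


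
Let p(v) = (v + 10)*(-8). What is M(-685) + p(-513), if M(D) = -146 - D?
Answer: 4563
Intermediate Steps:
p(v) = -80 - 8*v (p(v) = (10 + v)*(-8) = -80 - 8*v)
M(-685) + p(-513) = (-146 - 1*(-685)) + (-80 - 8*(-513)) = (-146 + 685) + (-80 + 4104) = 539 + 4024 = 4563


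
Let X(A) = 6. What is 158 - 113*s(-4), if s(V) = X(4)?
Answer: -520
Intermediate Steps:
s(V) = 6
158 - 113*s(-4) = 158 - 113*6 = 158 - 678 = -520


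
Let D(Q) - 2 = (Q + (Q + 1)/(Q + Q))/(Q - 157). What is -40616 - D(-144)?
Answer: -3521134513/86688 ≈ -40619.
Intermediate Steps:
D(Q) = 2 + (Q + (1 + Q)/(2*Q))/(-157 + Q) (D(Q) = 2 + (Q + (Q + 1)/(Q + Q))/(Q - 157) = 2 + (Q + (1 + Q)/((2*Q)))/(-157 + Q) = 2 + (Q + (1 + Q)*(1/(2*Q)))/(-157 + Q) = 2 + (Q + (1 + Q)/(2*Q))/(-157 + Q))
-40616 - D(-144) = -40616 - (1 - 627*(-144) + 6*(-144)²)/(2*(-144)*(-157 - 144)) = -40616 - (-1)*(1 + 90288 + 6*20736)/(2*144*(-301)) = -40616 - (-1)*(-1)*(1 + 90288 + 124416)/(2*144*301) = -40616 - (-1)*(-1)*214705/(2*144*301) = -40616 - 1*214705/86688 = -40616 - 214705/86688 = -3521134513/86688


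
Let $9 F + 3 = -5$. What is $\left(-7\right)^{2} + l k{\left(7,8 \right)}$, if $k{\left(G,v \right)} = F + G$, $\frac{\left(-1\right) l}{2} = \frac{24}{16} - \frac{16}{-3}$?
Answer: $- \frac{932}{27} \approx -34.518$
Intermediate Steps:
$F = - \frac{8}{9}$ ($F = - \frac{1}{3} + \frac{1}{9} \left(-5\right) = - \frac{1}{3} - \frac{5}{9} = - \frac{8}{9} \approx -0.88889$)
$l = - \frac{41}{3}$ ($l = - 2 \left(\frac{24}{16} - \frac{16}{-3}\right) = - 2 \left(24 \cdot \frac{1}{16} - - \frac{16}{3}\right) = - 2 \left(\frac{3}{2} + \frac{16}{3}\right) = \left(-2\right) \frac{41}{6} = - \frac{41}{3} \approx -13.667$)
$k{\left(G,v \right)} = - \frac{8}{9} + G$
$\left(-7\right)^{2} + l k{\left(7,8 \right)} = \left(-7\right)^{2} - \frac{41 \left(- \frac{8}{9} + 7\right)}{3} = 49 - \frac{2255}{27} = - \frac{932}{27}$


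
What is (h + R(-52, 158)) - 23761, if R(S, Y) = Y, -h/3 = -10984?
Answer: 9349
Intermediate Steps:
h = 32952 (h = -3*(-10984) = 32952)
(h + R(-52, 158)) - 23761 = (32952 + 158) - 23761 = 33110 - 23761 = 9349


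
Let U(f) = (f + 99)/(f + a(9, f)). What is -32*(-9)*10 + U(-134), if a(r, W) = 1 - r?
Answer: 408995/142 ≈ 2880.2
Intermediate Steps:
U(f) = (99 + f)/(-8 + f) (U(f) = (f + 99)/(f + (1 - 1*9)) = (99 + f)/(f + (1 - 9)) = (99 + f)/(f - 8) = (99 + f)/(-8 + f))
-32*(-9)*10 + U(-134) = -32*(-9)*10 + (99 - 134)/(-8 - 134) = 288*10 - 35/(-142) = 2880 - 1/142*(-35) = 2880 + 35/142 = 408995/142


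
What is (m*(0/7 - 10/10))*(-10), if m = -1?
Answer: -10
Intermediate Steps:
(m*(0/7 - 10/10))*(-10) = -(0/7 - 10/10)*(-10) = -(0*(⅐) - 10*⅒)*(-10) = -(0 - 1)*(-10) = -1*(-1)*(-10) = 1*(-10) = -10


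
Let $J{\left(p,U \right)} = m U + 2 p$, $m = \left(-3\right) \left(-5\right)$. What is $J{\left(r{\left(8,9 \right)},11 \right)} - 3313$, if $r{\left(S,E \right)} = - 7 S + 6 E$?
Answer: $-3152$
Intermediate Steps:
$m = 15$
$J{\left(p,U \right)} = 2 p + 15 U$ ($J{\left(p,U \right)} = 15 U + 2 p = 2 p + 15 U$)
$J{\left(r{\left(8,9 \right)},11 \right)} - 3313 = \left(2 \left(\left(-7\right) 8 + 6 \cdot 9\right) + 15 \cdot 11\right) - 3313 = \left(2 \left(-56 + 54\right) + 165\right) - 3313 = \left(2 \left(-2\right) + 165\right) - 3313 = \left(-4 + 165\right) - 3313 = 161 - 3313 = -3152$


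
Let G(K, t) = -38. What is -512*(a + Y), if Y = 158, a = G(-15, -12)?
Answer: -61440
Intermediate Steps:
a = -38
-512*(a + Y) = -512*(-38 + 158) = -512*120 = -61440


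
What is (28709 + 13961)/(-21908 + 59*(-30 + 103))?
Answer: -42670/17601 ≈ -2.4243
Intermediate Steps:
(28709 + 13961)/(-21908 + 59*(-30 + 103)) = 42670/(-21908 + 59*73) = 42670/(-21908 + 4307) = 42670/(-17601) = 42670*(-1/17601) = -42670/17601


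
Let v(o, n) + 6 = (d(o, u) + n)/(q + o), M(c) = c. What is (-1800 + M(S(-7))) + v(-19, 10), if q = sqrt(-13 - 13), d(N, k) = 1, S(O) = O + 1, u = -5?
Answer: -701453/387 - 11*I*sqrt(26)/387 ≈ -1812.5 - 0.14493*I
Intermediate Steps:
S(O) = 1 + O
q = I*sqrt(26) (q = sqrt(-26) = I*sqrt(26) ≈ 5.099*I)
v(o, n) = -6 + (1 + n)/(o + I*sqrt(26)) (v(o, n) = -6 + (1 + n)/(I*sqrt(26) + o) = -6 + (1 + n)/(o + I*sqrt(26)))
(-1800 + M(S(-7))) + v(-19, 10) = (-1800 + (1 - 7)) + (1 + 10 - 6*(-19) - 6*I*sqrt(26))/(-19 + I*sqrt(26)) = (-1800 - 6) + (1 + 10 + 114 - 6*I*sqrt(26))/(-19 + I*sqrt(26)) = -1806 + (125 - 6*I*sqrt(26))/(-19 + I*sqrt(26))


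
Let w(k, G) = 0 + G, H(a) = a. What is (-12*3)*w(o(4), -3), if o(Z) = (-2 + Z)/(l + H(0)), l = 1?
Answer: 108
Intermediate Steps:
o(Z) = -2 + Z (o(Z) = (-2 + Z)/(1 + 0) = (-2 + Z)/1 = (-2 + Z)*1 = -2 + Z)
w(k, G) = G
(-12*3)*w(o(4), -3) = -12*3*(-3) = -36*(-3) = 108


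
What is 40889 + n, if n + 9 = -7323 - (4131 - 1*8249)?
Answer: 37675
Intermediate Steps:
n = -3214 (n = -9 + (-7323 - (4131 - 1*8249)) = -9 + (-7323 - (4131 - 8249)) = -9 + (-7323 - 1*(-4118)) = -9 + (-7323 + 4118) = -9 - 3205 = -3214)
40889 + n = 40889 - 3214 = 37675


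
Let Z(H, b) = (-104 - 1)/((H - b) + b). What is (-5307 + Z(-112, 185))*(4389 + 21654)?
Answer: -2210972571/16 ≈ -1.3819e+8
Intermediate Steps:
Z(H, b) = -105/H
(-5307 + Z(-112, 185))*(4389 + 21654) = (-5307 - 105/(-112))*(4389 + 21654) = (-5307 - 105*(-1/112))*26043 = (-5307 + 15/16)*26043 = -84897/16*26043 = -2210972571/16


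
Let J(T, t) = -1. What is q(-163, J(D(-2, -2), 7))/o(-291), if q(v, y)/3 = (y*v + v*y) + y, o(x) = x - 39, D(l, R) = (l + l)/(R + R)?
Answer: -65/22 ≈ -2.9545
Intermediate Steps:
D(l, R) = l/R (D(l, R) = (2*l)/((2*R)) = (2*l)*(1/(2*R)) = l/R)
o(x) = -39 + x
q(v, y) = 3*y + 6*v*y (q(v, y) = 3*((y*v + v*y) + y) = 3*((v*y + v*y) + y) = 3*(2*v*y + y) = 3*(y + 2*v*y) = 3*y + 6*v*y)
q(-163, J(D(-2, -2), 7))/o(-291) = (3*(-1)*(1 + 2*(-163)))/(-39 - 291) = (3*(-1)*(1 - 326))/(-330) = (3*(-1)*(-325))*(-1/330) = 975*(-1/330) = -65/22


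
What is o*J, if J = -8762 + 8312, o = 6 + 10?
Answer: -7200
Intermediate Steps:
o = 16
J = -450
o*J = 16*(-450) = -7200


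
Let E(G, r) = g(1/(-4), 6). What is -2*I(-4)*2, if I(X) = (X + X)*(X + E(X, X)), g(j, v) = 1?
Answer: -96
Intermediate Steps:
E(G, r) = 1
I(X) = 2*X*(1 + X) (I(X) = (X + X)*(X + 1) = (2*X)*(1 + X) = 2*X*(1 + X))
-2*I(-4)*2 = -4*(-4)*(1 - 4)*2 = -4*(-4)*(-3)*2 = -2*24*2 = -48*2 = -96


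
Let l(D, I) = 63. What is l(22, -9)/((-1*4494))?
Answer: -3/214 ≈ -0.014019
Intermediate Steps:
l(22, -9)/((-1*4494)) = 63/((-1*4494)) = 63/(-4494) = 63*(-1/4494) = -3/214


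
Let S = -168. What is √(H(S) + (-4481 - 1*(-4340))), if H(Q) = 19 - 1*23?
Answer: I*√145 ≈ 12.042*I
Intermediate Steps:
H(Q) = -4 (H(Q) = 19 - 23 = -4)
√(H(S) + (-4481 - 1*(-4340))) = √(-4 + (-4481 - 1*(-4340))) = √(-4 + (-4481 + 4340)) = √(-4 - 141) = √(-145) = I*√145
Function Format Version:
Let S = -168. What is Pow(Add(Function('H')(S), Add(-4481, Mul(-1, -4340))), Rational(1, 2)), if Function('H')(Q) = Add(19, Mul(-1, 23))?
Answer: Mul(I, Pow(145, Rational(1, 2))) ≈ Mul(12.042, I)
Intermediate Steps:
Function('H')(Q) = -4 (Function('H')(Q) = Add(19, -23) = -4)
Pow(Add(Function('H')(S), Add(-4481, Mul(-1, -4340))), Rational(1, 2)) = Pow(Add(-4, Add(-4481, Mul(-1, -4340))), Rational(1, 2)) = Pow(Add(-4, Add(-4481, 4340)), Rational(1, 2)) = Pow(Add(-4, -141), Rational(1, 2)) = Pow(-145, Rational(1, 2)) = Mul(I, Pow(145, Rational(1, 2)))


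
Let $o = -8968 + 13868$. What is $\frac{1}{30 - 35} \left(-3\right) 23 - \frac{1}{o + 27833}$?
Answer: $\frac{2258572}{163665} \approx 13.8$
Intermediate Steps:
$o = 4900$
$\frac{1}{30 - 35} \left(-3\right) 23 - \frac{1}{o + 27833} = \frac{1}{30 - 35} \left(-3\right) 23 - \frac{1}{4900 + 27833} = \frac{1}{-5} \left(-3\right) 23 - \frac{1}{32733} = \left(- \frac{1}{5}\right) \left(-3\right) 23 - \frac{1}{32733} = \frac{3}{5} \cdot 23 - \frac{1}{32733} = \frac{69}{5} - \frac{1}{32733} = \frac{2258572}{163665}$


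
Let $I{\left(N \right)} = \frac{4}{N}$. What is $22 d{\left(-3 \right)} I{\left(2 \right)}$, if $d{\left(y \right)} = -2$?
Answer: $-88$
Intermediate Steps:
$22 d{\left(-3 \right)} I{\left(2 \right)} = 22 \left(-2\right) \frac{4}{2} = - 44 \cdot 4 \cdot \frac{1}{2} = \left(-44\right) 2 = -88$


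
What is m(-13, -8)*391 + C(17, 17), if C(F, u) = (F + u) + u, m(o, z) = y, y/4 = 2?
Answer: 3179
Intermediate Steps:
y = 8 (y = 4*2 = 8)
m(o, z) = 8
C(F, u) = F + 2*u
m(-13, -8)*391 + C(17, 17) = 8*391 + (17 + 2*17) = 3128 + (17 + 34) = 3128 + 51 = 3179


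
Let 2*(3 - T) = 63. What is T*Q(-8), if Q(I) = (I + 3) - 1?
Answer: 171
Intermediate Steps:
T = -57/2 (T = 3 - ½*63 = 3 - 63/2 = -57/2 ≈ -28.500)
Q(I) = 2 + I (Q(I) = (3 + I) - 1 = 2 + I)
T*Q(-8) = -57*(2 - 8)/2 = -57/2*(-6) = 171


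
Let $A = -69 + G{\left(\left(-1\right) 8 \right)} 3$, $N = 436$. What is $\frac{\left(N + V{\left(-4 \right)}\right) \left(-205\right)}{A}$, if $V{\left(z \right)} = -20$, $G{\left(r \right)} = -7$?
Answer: $\frac{8528}{9} \approx 947.56$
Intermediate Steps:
$A = -90$ ($A = -69 - 21 = -90$)
$\frac{\left(N + V{\left(-4 \right)}\right) \left(-205\right)}{A} = \frac{\left(436 - 20\right) \left(-205\right)}{-90} = 416 \left(-205\right) \left(- \frac{1}{90}\right) = \left(-85280\right) \left(- \frac{1}{90}\right) = \frac{8528}{9}$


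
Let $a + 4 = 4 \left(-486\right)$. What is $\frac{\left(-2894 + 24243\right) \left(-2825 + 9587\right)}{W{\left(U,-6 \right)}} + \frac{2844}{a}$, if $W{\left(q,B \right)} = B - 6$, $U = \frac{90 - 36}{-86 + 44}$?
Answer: $- \frac{11717378723}{974} \approx -1.203 \cdot 10^{7}$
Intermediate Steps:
$U = - \frac{9}{7}$ ($U = \frac{54}{-42} = 54 \left(- \frac{1}{42}\right) = - \frac{9}{7} \approx -1.2857$)
$W{\left(q,B \right)} = -6 + B$
$a = -1948$ ($a = -4 + 4 \left(-486\right) = -4 - 1944 = -1948$)
$\frac{\left(-2894 + 24243\right) \left(-2825 + 9587\right)}{W{\left(U,-6 \right)}} + \frac{2844}{a} = \frac{\left(-2894 + 24243\right) \left(-2825 + 9587\right)}{-6 - 6} + \frac{2844}{-1948} = \frac{21349 \cdot 6762}{-12} + 2844 \left(- \frac{1}{1948}\right) = 144361938 \left(- \frac{1}{12}\right) - \frac{711}{487} = - \frac{24060323}{2} - \frac{711}{487} = - \frac{11717378723}{974}$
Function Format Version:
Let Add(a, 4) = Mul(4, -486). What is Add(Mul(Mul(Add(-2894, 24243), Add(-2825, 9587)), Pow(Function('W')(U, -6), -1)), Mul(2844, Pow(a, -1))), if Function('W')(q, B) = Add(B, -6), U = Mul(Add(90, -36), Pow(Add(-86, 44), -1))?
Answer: Rational(-11717378723, 974) ≈ -1.2030e+7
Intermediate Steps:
U = Rational(-9, 7) (U = Mul(54, Pow(-42, -1)) = Mul(54, Rational(-1, 42)) = Rational(-9, 7) ≈ -1.2857)
Function('W')(q, B) = Add(-6, B)
a = -1948 (a = Add(-4, Mul(4, -486)) = Add(-4, -1944) = -1948)
Add(Mul(Mul(Add(-2894, 24243), Add(-2825, 9587)), Pow(Function('W')(U, -6), -1)), Mul(2844, Pow(a, -1))) = Add(Mul(Mul(Add(-2894, 24243), Add(-2825, 9587)), Pow(Add(-6, -6), -1)), Mul(2844, Pow(-1948, -1))) = Add(Mul(Mul(21349, 6762), Pow(-12, -1)), Mul(2844, Rational(-1, 1948))) = Add(Mul(144361938, Rational(-1, 12)), Rational(-711, 487)) = Add(Rational(-24060323, 2), Rational(-711, 487)) = Rational(-11717378723, 974)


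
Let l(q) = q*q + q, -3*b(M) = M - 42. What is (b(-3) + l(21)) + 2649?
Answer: 3126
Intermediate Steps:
b(M) = 14 - M/3 (b(M) = -(M - 42)/3 = -(-42 + M)/3 = 14 - M/3)
l(q) = q + q**2 (l(q) = q**2 + q = q + q**2)
(b(-3) + l(21)) + 2649 = ((14 - 1/3*(-3)) + 21*(1 + 21)) + 2649 = ((14 + 1) + 21*22) + 2649 = (15 + 462) + 2649 = 477 + 2649 = 3126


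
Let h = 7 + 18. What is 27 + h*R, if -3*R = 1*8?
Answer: -119/3 ≈ -39.667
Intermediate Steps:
h = 25
R = -8/3 ≈ -2.6667
27 + h*R = 27 + 25*(-8/3) = 27 - 200/3 = -119/3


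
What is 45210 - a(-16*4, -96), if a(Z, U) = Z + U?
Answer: 45370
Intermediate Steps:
a(Z, U) = U + Z
45210 - a(-16*4, -96) = 45210 - (-96 - 16*4) = 45210 - (-96 - 64) = 45210 - 1*(-160) = 45210 + 160 = 45370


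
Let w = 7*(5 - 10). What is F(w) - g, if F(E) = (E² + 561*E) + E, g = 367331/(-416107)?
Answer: -7674726284/416107 ≈ -18444.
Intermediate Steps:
w = -35 (w = 7*(-5) = -35)
g = -367331/416107 (g = 367331*(-1/416107) = -367331/416107 ≈ -0.88278)
F(E) = E² + 562*E
F(w) - g = -35*(562 - 35) - 1*(-367331/416107) = -35*527 + 367331/416107 = -18445 + 367331/416107 = -7674726284/416107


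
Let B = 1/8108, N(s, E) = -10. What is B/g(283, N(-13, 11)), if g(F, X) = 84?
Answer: 1/681072 ≈ 1.4683e-6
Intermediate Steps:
B = 1/8108 ≈ 0.00012334
B/g(283, N(-13, 11)) = (1/8108)/84 = (1/8108)*(1/84) = 1/681072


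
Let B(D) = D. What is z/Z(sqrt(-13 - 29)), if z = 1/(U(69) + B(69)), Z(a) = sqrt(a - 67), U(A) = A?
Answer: 1/(138*sqrt(-67 + I*sqrt(42))) ≈ 4.2567e-5 - 0.0008822*I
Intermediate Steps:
Z(a) = sqrt(-67 + a)
z = 1/138 (z = 1/(69 + 69) = 1/138 ≈ 0.0072464)
z/Z(sqrt(-13 - 29)) = 1/(138*(sqrt(-67 + sqrt(-13 - 29)))) = 1/(138*(sqrt(-67 + sqrt(-42)))) = 1/(138*(sqrt(-67 + I*sqrt(42)))) = 1/(138*sqrt(-67 + I*sqrt(42)))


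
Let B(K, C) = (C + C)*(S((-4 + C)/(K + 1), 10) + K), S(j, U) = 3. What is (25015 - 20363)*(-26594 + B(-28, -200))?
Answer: -77195288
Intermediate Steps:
B(K, C) = 2*C*(3 + K) (B(K, C) = (C + C)*(3 + K) = (2*C)*(3 + K) = 2*C*(3 + K))
(25015 - 20363)*(-26594 + B(-28, -200)) = (25015 - 20363)*(-26594 + 2*(-200)*(3 - 28)) = 4652*(-26594 + 2*(-200)*(-25)) = 4652*(-26594 + 10000) = 4652*(-16594) = -77195288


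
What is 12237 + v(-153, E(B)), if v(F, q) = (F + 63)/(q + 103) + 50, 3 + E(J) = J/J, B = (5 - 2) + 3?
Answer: 1240897/101 ≈ 12286.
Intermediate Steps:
B = 6 (B = 3 + 3 = 6)
E(J) = -2 (E(J) = -3 + J/J = -3 + 1 = -2)
v(F, q) = 50 + (63 + F)/(103 + q) (v(F, q) = (63 + F)/(103 + q) + 50 = 50 + (63 + F)/(103 + q))
12237 + v(-153, E(B)) = 12237 + (5213 - 153 + 50*(-2))/(103 - 2) = 12237 + (5213 - 153 - 100)/101 = 12237 + (1/101)*4960 = 12237 + 4960/101 = 1240897/101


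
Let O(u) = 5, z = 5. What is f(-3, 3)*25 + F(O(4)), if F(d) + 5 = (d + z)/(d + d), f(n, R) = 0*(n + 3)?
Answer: -4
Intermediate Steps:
f(n, R) = 0 (f(n, R) = 0*(3 + n) = 0)
F(d) = -5 + (5 + d)/(2*d) (F(d) = -5 + (d + 5)/(d + d) = -5 + (5 + d)/((2*d)) = -5 + (5 + d)*(1/(2*d)) = -5 + (5 + d)/(2*d))
f(-3, 3)*25 + F(O(4)) = 0*25 + (½)*(5 - 9*5)/5 = 0 + (½)*(⅕)*(5 - 45) = 0 + (½)*(⅕)*(-40) = 0 - 4 = -4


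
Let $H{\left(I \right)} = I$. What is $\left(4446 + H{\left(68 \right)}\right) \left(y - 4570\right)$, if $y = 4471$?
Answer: $-446886$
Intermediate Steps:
$\left(4446 + H{\left(68 \right)}\right) \left(y - 4570\right) = \left(4446 + 68\right) \left(4471 - 4570\right) = 4514 \left(-99\right) = -446886$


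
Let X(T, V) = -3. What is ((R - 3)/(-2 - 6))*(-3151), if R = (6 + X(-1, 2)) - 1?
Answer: -3151/8 ≈ -393.88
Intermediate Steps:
R = 2 (R = (6 - 3) - 1 = 3 - 1 = 2)
((R - 3)/(-2 - 6))*(-3151) = ((2 - 3)/(-2 - 6))*(-3151) = -1/(-8)*(-3151) = -1*(-1/8)*(-3151) = (1/8)*(-3151) = -3151/8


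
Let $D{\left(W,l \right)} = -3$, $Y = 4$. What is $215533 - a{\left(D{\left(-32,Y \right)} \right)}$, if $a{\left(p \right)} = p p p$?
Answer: $215560$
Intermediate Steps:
$a{\left(p \right)} = p^{3}$ ($a{\left(p \right)} = p^{2} p = p^{3}$)
$215533 - a{\left(D{\left(-32,Y \right)} \right)} = 215533 - \left(-3\right)^{3} = 215533 - -27 = 215533 + 27 = 215560$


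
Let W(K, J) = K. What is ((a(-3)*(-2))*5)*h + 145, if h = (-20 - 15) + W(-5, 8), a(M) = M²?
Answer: 3745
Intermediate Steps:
h = -40 (h = (-20 - 15) - 5 = -35 - 5 = -40)
((a(-3)*(-2))*5)*h + 145 = (((-3)²*(-2))*5)*(-40) + 145 = ((9*(-2))*5)*(-40) + 145 = -18*5*(-40) + 145 = -90*(-40) + 145 = 3600 + 145 = 3745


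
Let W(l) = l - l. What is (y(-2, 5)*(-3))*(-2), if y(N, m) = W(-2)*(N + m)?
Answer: 0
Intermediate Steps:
W(l) = 0
y(N, m) = 0 (y(N, m) = 0*(N + m) = 0)
(y(-2, 5)*(-3))*(-2) = (0*(-3))*(-2) = 0*(-2) = 0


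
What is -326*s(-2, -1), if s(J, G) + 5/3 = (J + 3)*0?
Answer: 1630/3 ≈ 543.33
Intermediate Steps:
s(J, G) = -5/3 (s(J, G) = -5/3 + (J + 3)*0 = -5/3 + (3 + J)*0 = -5/3 + 0 = -5/3)
-326*s(-2, -1) = -326*(-5/3) = 1630/3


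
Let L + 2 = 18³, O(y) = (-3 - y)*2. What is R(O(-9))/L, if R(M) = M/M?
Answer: 1/5830 ≈ 0.00017153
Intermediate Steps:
O(y) = -6 - 2*y
L = 5830 (L = -2 + 18³ = -2 + 5832 = 5830)
R(M) = 1
R(O(-9))/L = 1/5830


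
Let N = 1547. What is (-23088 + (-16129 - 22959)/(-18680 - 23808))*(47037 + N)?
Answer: -5957150577488/5311 ≈ -1.1217e+9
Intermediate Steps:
(-23088 + (-16129 - 22959)/(-18680 - 23808))*(47037 + N) = (-23088 + (-16129 - 22959)/(-18680 - 23808))*(47037 + 1547) = (-23088 - 39088/(-42488))*48584 = (-23088 - 39088*(-1/42488))*48584 = (-23088 + 4886/5311)*48584 = -122615482/5311*48584 = -5957150577488/5311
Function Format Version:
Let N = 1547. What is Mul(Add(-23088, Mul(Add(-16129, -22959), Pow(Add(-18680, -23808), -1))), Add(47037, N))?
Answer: Rational(-5957150577488, 5311) ≈ -1.1217e+9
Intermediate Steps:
Mul(Add(-23088, Mul(Add(-16129, -22959), Pow(Add(-18680, -23808), -1))), Add(47037, N)) = Mul(Add(-23088, Mul(Add(-16129, -22959), Pow(Add(-18680, -23808), -1))), Add(47037, 1547)) = Mul(Add(-23088, Mul(-39088, Pow(-42488, -1))), 48584) = Mul(Add(-23088, Mul(-39088, Rational(-1, 42488))), 48584) = Mul(Add(-23088, Rational(4886, 5311)), 48584) = Mul(Rational(-122615482, 5311), 48584) = Rational(-5957150577488, 5311)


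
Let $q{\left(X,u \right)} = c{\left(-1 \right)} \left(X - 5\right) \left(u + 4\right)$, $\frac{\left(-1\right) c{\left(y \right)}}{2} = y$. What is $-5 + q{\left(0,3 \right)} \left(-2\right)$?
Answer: $135$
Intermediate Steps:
$c{\left(y \right)} = - 2 y$
$q{\left(X,u \right)} = 2 \left(-5 + X\right) \left(4 + u\right)$ ($q{\left(X,u \right)} = \left(-2\right) \left(-1\right) \left(X - 5\right) \left(u + 4\right) = 2 \left(-5 + X\right) \left(4 + u\right)$)
$-5 + q{\left(0,3 \right)} \left(-2\right) = -5 + \left(-40 - 30 + 8 \cdot 0 + 2 \cdot 0 \cdot 3\right) \left(-2\right) = -5 + \left(-40 - 30 + 0 + 0\right) \left(-2\right) = -5 - -140 = -5 + 140 = 135$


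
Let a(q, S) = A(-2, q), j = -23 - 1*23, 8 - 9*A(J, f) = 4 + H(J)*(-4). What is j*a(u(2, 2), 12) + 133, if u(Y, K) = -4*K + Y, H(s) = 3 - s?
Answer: 31/3 ≈ 10.333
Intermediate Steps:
A(J, f) = 16/9 - 4*J/9 (A(J, f) = 8/9 - (4 + (3 - J)*(-4))/9 = 8/9 - (4 + (-12 + 4*J))/9 = 8/9 - (-8 + 4*J)/9 = 8/9 + (8/9 - 4*J/9) = 16/9 - 4*J/9)
j = -46 (j = -23 - 23 = -46)
u(Y, K) = Y - 4*K
a(q, S) = 8/3 (a(q, S) = 16/9 - 4/9*(-2) = 16/9 + 8/9 = 8/3)
j*a(u(2, 2), 12) + 133 = -46*8/3 + 133 = -368/3 + 133 = 31/3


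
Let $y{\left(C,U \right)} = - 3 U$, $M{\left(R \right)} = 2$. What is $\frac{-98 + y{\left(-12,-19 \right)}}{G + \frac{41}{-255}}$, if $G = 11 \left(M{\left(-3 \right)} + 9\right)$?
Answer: $- \frac{10455}{30814} \approx -0.33929$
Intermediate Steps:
$G = 121$ ($G = 11 \left(2 + 9\right) = 11 \cdot 11 = 121$)
$\frac{-98 + y{\left(-12,-19 \right)}}{G + \frac{41}{-255}} = \frac{-98 - -57}{121 + \frac{41}{-255}} = \frac{-98 + 57}{121 + 41 \left(- \frac{1}{255}\right)} = - \frac{41}{121 - \frac{41}{255}} = - \frac{41}{\frac{30814}{255}} = \left(-41\right) \frac{255}{30814} = - \frac{10455}{30814}$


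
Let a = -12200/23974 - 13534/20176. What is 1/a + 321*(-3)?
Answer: -137495599183/142652829 ≈ -963.85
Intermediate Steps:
a = -142652829/120924856 (a = -12200*1/23974 - 13534*1/20176 = -6100/11987 - 6767/10088 = -142652829/120924856 ≈ -1.1797)
1/a + 321*(-3) = 1/(-142652829/120924856) + 321*(-3) = -120924856/142652829 - 963 = -137495599183/142652829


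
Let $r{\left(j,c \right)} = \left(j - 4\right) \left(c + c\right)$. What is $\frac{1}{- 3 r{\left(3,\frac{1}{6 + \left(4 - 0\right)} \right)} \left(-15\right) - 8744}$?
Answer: $- \frac{1}{8753} \approx -0.00011425$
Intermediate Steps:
$r{\left(j,c \right)} = 2 c \left(-4 + j\right)$ ($r{\left(j,c \right)} = \left(-4 + j\right) 2 c = 2 c \left(-4 + j\right)$)
$\frac{1}{- 3 r{\left(3,\frac{1}{6 + \left(4 - 0\right)} \right)} \left(-15\right) - 8744} = \frac{1}{- 3 \frac{2 \left(-4 + 3\right)}{6 + \left(4 - 0\right)} \left(-15\right) - 8744} = \frac{1}{- 3 \cdot 2 \frac{1}{6 + \left(4 + 0\right)} \left(-1\right) \left(-15\right) - 8744} = \frac{1}{- 3 \cdot 2 \frac{1}{6 + 4} \left(-1\right) \left(-15\right) - 8744} = \frac{1}{- 3 \cdot 2 \cdot \frac{1}{10} \left(-1\right) \left(-15\right) - 8744} = \frac{1}{\left(-3\right) \left(- \frac{1}{5}\right) \left(-15\right) - 8744} = \frac{1}{\frac{3}{5} \left(-15\right) - 8744} = \frac{1}{-9 - 8744} = \frac{1}{-8753} = - \frac{1}{8753}$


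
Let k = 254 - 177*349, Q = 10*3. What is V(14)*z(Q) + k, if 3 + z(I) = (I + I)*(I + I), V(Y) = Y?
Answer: -11161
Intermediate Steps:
Q = 30
z(I) = -3 + 4*I**2 (z(I) = -3 + (I + I)*(I + I) = -3 + (2*I)*(2*I) = -3 + 4*I**2)
k = -61519 (k = 254 - 61773 = -61519)
V(14)*z(Q) + k = 14*(-3 + 4*30**2) - 61519 = 14*(-3 + 4*900) - 61519 = 14*(-3 + 3600) - 61519 = 14*3597 - 61519 = 50358 - 61519 = -11161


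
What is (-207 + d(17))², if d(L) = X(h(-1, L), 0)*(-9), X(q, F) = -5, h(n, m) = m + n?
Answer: 26244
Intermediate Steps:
d(L) = 45 (d(L) = -5*(-9) = 45)
(-207 + d(17))² = (-207 + 45)² = (-162)² = 26244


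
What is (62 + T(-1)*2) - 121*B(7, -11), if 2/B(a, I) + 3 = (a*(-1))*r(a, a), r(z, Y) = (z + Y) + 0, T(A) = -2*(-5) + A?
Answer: 8322/101 ≈ 82.396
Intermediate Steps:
T(A) = 10 + A
r(z, Y) = Y + z (r(z, Y) = (Y + z) + 0 = Y + z)
B(a, I) = 2/(-3 - 2*a²) (B(a, I) = 2/(-3 + (a*(-1))*(a + a)) = 2/(-3 + (-a)*(2*a)) = 2/(-3 - 2*a²))
(62 + T(-1)*2) - 121*B(7, -11) = (62 + (10 - 1)*2) - (-242)/(3 + 2*7²) = (62 + 9*2) - (-242)/(3 + 2*49) = (62 + 18) - (-242)/(3 + 98) = 80 - (-242)/101 = 80 - 121*(-2/101) = 80 + 242/101 = 8322/101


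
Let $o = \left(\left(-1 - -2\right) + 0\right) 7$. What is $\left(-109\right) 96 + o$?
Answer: $-10457$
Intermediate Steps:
$o = 7$ ($o = \left(\left(-1 + 2\right) + 0\right) 7 = \left(1 + 0\right) 7 = 1 \cdot 7 = 7$)
$\left(-109\right) 96 + o = \left(-109\right) 96 + 7 = -10464 + 7 = -10457$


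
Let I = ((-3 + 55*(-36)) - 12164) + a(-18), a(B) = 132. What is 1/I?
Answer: -1/14015 ≈ -7.1352e-5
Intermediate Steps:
I = -14015 (I = ((-3 + 55*(-36)) - 12164) + 132 = ((-3 - 1980) - 12164) + 132 = (-1983 - 12164) + 132 = -14147 + 132 = -14015)
1/I = 1/(-14015) = -1/14015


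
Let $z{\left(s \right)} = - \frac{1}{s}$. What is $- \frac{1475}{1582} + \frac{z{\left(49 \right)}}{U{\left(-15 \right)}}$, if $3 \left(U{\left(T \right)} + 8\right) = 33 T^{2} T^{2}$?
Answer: $- \frac{5749652001}{6166745158} \approx -0.93236$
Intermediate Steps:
$U{\left(T \right)} = -8 + 11 T^{4}$ ($U{\left(T \right)} = -8 + \frac{33 T^{2} T^{2}}{3} = -8 + \frac{33 T^{4}}{3} = -8 + 11 T^{4}$)
$- \frac{1475}{1582} + \frac{z{\left(49 \right)}}{U{\left(-15 \right)}} = - \frac{1475}{1582} + \frac{\left(-1\right) \frac{1}{49}}{-8 + 11 \left(-15\right)^{4}} = \left(-1475\right) \frac{1}{1582} + \frac{\left(-1\right) \frac{1}{49}}{-8 + 11 \cdot 50625} = - \frac{1475}{1582} - \frac{1}{49 \left(-8 + 556875\right)} = - \frac{1475}{1582} - \frac{1}{49 \cdot 556867} = - \frac{1475}{1582} - \frac{1}{27286483} = - \frac{5749652001}{6166745158}$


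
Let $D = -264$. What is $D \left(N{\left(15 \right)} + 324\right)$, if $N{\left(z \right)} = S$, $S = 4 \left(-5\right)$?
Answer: $-80256$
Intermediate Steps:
$S = -20$
$N{\left(z \right)} = -20$
$D \left(N{\left(15 \right)} + 324\right) = - 264 \left(-20 + 324\right) = \left(-264\right) 304 = -80256$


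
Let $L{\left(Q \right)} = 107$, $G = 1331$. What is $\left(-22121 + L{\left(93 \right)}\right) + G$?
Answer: $-20683$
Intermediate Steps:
$\left(-22121 + L{\left(93 \right)}\right) + G = \left(-22121 + 107\right) + 1331 = -22014 + 1331 = -20683$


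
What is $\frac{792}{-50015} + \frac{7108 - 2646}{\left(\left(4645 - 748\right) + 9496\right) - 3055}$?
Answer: $\frac{107489617}{258527535} \approx 0.41578$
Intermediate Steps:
$\frac{792}{-50015} + \frac{7108 - 2646}{\left(\left(4645 - 748\right) + 9496\right) - 3055} = 792 \left(- \frac{1}{50015}\right) + \frac{4462}{\left(3897 + 9496\right) - 3055} = - \frac{792}{50015} + \frac{4462}{13393 - 3055} = - \frac{792}{50015} + \frac{4462}{10338} = - \frac{792}{50015} + 4462 \cdot \frac{1}{10338} = - \frac{792}{50015} + \frac{2231}{5169} = \frac{107489617}{258527535}$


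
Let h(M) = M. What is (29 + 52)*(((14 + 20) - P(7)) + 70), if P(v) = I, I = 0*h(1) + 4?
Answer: 8100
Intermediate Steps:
I = 4 (I = 0*1 + 4 = 0 + 4 = 4)
P(v) = 4
(29 + 52)*(((14 + 20) - P(7)) + 70) = (29 + 52)*(((14 + 20) - 1*4) + 70) = 81*((34 - 4) + 70) = 81*(30 + 70) = 81*100 = 8100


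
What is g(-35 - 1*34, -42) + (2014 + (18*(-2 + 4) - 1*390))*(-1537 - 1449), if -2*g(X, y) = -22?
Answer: -4956749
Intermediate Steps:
g(X, y) = 11 (g(X, y) = -½*(-22) = 11)
g(-35 - 1*34, -42) + (2014 + (18*(-2 + 4) - 1*390))*(-1537 - 1449) = 11 + (2014 + (18*(-2 + 4) - 1*390))*(-1537 - 1449) = 11 + (2014 + (18*2 - 390))*(-2986) = 11 + (2014 + (36 - 390))*(-2986) = 11 + (2014 - 354)*(-2986) = 11 + 1660*(-2986) = 11 - 4956760 = -4956749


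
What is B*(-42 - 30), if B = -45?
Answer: 3240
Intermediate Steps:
B*(-42 - 30) = -45*(-42 - 30) = -45*(-72) = 3240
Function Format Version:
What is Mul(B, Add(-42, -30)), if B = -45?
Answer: 3240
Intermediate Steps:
Mul(B, Add(-42, -30)) = Mul(-45, Add(-42, -30)) = Mul(-45, -72) = 3240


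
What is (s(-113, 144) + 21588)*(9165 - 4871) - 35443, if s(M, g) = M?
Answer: 92178207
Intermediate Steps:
(s(-113, 144) + 21588)*(9165 - 4871) - 35443 = (-113 + 21588)*(9165 - 4871) - 35443 = 21475*4294 - 35443 = 92213650 - 35443 = 92178207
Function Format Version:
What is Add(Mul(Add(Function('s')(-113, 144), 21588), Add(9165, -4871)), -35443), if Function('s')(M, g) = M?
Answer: 92178207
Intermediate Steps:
Add(Mul(Add(Function('s')(-113, 144), 21588), Add(9165, -4871)), -35443) = Add(Mul(Add(-113, 21588), Add(9165, -4871)), -35443) = Add(Mul(21475, 4294), -35443) = Add(92213650, -35443) = 92178207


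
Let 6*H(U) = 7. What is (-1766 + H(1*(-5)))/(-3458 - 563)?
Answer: 10589/24126 ≈ 0.43890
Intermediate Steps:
H(U) = 7/6 (H(U) = (1/6)*7 = 7/6)
(-1766 + H(1*(-5)))/(-3458 - 563) = (-1766 + 7/6)/(-3458 - 563) = -10589/6/(-4021) = -10589/6*(-1/4021) = 10589/24126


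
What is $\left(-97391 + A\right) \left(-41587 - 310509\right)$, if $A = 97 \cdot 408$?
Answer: $20356430240$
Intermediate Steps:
$A = 39576$
$\left(-97391 + A\right) \left(-41587 - 310509\right) = \left(-97391 + 39576\right) \left(-41587 - 310509\right) = \left(-57815\right) \left(-352096\right) = 20356430240$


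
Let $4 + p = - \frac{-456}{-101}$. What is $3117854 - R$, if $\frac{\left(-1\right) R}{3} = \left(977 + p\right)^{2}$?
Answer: $\frac{60509725121}{10201} \approx 5.9317 \cdot 10^{6}$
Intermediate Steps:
$p = - \frac{860}{101}$ ($p = -4 - - \frac{456}{-101} = -4 - \left(-456\right) \left(- \frac{1}{101}\right) = -4 - \frac{456}{101} = - \frac{860}{101} \approx -8.5148$)
$R = - \frac{28704496467}{10201}$ ($R = - 3 \left(977 - \frac{860}{101}\right)^{2} = - 3 \left(\frac{97817}{101}\right)^{2} = \left(-3\right) \frac{9568165489}{10201} = - \frac{28704496467}{10201} \approx -2.8139 \cdot 10^{6}$)
$3117854 - R = 3117854 - - \frac{28704496467}{10201} = 3117854 + \frac{28704496467}{10201} = \frac{60509725121}{10201}$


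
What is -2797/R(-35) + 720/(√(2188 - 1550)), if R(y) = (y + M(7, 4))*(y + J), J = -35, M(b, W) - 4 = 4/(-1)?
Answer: -2797/2450 + 360*√638/319 ≈ 27.363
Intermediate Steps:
M(b, W) = 0 (M(b, W) = 4 + 4/(-1) = 4 + 4*(-1) = 4 - 4 = 0)
R(y) = y*(-35 + y) (R(y) = (y + 0)*(y - 35) = y*(-35 + y))
-2797/R(-35) + 720/(√(2188 - 1550)) = -2797*(-1/(35*(-35 - 35))) + 720/(√(2188 - 1550)) = -2797/((-35*(-70))) + 720/(√638) = -2797/2450 + 720*(√638/638) = -2797*1/2450 + 360*√638/319 = -2797/2450 + 360*√638/319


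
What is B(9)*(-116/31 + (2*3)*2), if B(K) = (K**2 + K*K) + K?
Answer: 43776/31 ≈ 1412.1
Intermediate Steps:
B(K) = K + 2*K**2 (B(K) = (K**2 + K**2) + K = 2*K**2 + K = K + 2*K**2)
B(9)*(-116/31 + (2*3)*2) = (9*(1 + 2*9))*(-116/31 + (2*3)*2) = (9*(1 + 18))*(-116*1/31 + 6*2) = (9*19)*(-116/31 + 12) = 171*(256/31) = 43776/31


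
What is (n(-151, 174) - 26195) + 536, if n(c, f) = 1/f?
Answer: -4464665/174 ≈ -25659.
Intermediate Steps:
(n(-151, 174) - 26195) + 536 = (1/174 - 26195) + 536 = -4557929/174 + 536 = -4464665/174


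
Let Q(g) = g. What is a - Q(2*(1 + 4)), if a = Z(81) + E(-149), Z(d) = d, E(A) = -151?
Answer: -80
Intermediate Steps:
a = -70 (a = 81 - 151 = -70)
a - Q(2*(1 + 4)) = -70 - 2*(1 + 4) = -70 - 2*5 = -70 - 1*10 = -70 - 10 = -80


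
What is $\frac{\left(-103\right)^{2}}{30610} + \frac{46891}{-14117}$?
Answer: $- \frac{1285566257}{432121370} \approx -2.975$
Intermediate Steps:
$\frac{\left(-103\right)^{2}}{30610} + \frac{46891}{-14117} = 10609 \cdot \frac{1}{30610} + 46891 \left(- \frac{1}{14117}\right) = \frac{10609}{30610} - \frac{46891}{14117} = - \frac{1285566257}{432121370}$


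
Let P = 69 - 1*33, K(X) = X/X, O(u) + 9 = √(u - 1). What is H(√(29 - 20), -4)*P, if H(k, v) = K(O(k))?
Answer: 36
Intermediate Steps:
O(u) = -9 + √(-1 + u) (O(u) = -9 + √(u - 1) = -9 + √(-1 + u))
K(X) = 1
H(k, v) = 1
P = 36 (P = 69 - 33 = 36)
H(√(29 - 20), -4)*P = 1*36 = 36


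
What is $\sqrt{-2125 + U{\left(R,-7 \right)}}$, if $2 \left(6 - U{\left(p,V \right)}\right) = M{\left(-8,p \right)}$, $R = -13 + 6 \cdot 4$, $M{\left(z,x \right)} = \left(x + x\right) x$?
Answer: $8 i \sqrt{35} \approx 47.329 i$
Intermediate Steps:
$M{\left(z,x \right)} = 2 x^{2}$ ($M{\left(z,x \right)} = 2 x x = 2 x^{2}$)
$R = 11$ ($R = -13 + 24 = 11$)
$U{\left(p,V \right)} = 6 - p^{2}$ ($U{\left(p,V \right)} = 6 - \frac{2 p^{2}}{2} = 6 - p^{2}$)
$\sqrt{-2125 + U{\left(R,-7 \right)}} = \sqrt{-2125 + \left(6 - 11^{2}\right)} = \sqrt{-2125 + \left(6 - 121\right)} = \sqrt{-2125 - 115} = \sqrt{-2240} = 8 i \sqrt{35}$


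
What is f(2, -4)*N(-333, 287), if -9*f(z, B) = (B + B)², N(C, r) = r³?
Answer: -1512953792/9 ≈ -1.6811e+8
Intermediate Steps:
f(z, B) = -4*B²/9 (f(z, B) = -(B + B)²/9 = -4*B²/9)
f(2, -4)*N(-333, 287) = -4/9*(-4)²*287³ = -4/9*16*23639903 = -64/9*23639903 = -1512953792/9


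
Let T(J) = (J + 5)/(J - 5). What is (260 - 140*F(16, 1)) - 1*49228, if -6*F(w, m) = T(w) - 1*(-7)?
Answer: -1609084/33 ≈ -48760.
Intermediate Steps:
T(J) = (5 + J)/(-5 + J)
F(w, m) = -7/6 - (5 + w)/(6*(-5 + w)) (F(w, m) = -((5 + w)/(-5 + w) - 1*(-7))/6 = -((5 + w)/(-5 + w) + 7)/6 = -(7 + (5 + w)/(-5 + w))/6 = -7/6 - (5 + w)/(6*(-5 + w)))
(260 - 140*F(16, 1)) - 1*49228 = (260 - 140*(15 - 4*16)/(3*(-5 + 16))) - 1*49228 = (260 - 140*(15 - 64)/(3*11)) - 49228 = (260 - 140*(-49)/(3*11)) - 49228 = (260 - 140*(-49/33)) - 49228 = (260 + 6860/33) - 49228 = 15440/33 - 49228 = -1609084/33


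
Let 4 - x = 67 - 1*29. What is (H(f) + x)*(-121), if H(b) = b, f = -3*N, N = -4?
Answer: 2662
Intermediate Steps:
f = 12 (f = -3*(-4) = 12)
x = -34 (x = 4 - (67 - 1*29) = 4 - (67 - 29) = 4 - 1*38 = 4 - 38 = -34)
(H(f) + x)*(-121) = (12 - 34)*(-121) = -22*(-121) = 2662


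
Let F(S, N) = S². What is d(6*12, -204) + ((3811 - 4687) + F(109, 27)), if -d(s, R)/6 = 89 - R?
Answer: 9247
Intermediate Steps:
d(s, R) = -534 + 6*R (d(s, R) = -6*(89 - R) = -534 + 6*R)
d(6*12, -204) + ((3811 - 4687) + F(109, 27)) = (-534 + 6*(-204)) + ((3811 - 4687) + 109²) = (-534 - 1224) + (-876 + 11881) = -1758 + 11005 = 9247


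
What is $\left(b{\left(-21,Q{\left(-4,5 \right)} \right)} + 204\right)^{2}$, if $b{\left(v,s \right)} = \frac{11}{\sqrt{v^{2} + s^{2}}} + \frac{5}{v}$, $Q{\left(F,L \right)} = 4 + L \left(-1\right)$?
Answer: $\frac{8093003083}{194922} + \frac{47069 \sqrt{442}}{4641} \approx 41732.0$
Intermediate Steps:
$Q{\left(F,L \right)} = 4 - L$
$b{\left(v,s \right)} = \frac{5}{v} + \frac{11}{\sqrt{s^{2} + v^{2}}}$ ($b{\left(v,s \right)} = \frac{11}{\sqrt{s^{2} + v^{2}}} + \frac{5}{v} = \frac{5}{v} + \frac{11}{\sqrt{s^{2} + v^{2}}}$)
$\left(b{\left(-21,Q{\left(-4,5 \right)} \right)} + 204\right)^{2} = \left(\left(\frac{5}{-21} + \frac{11}{\sqrt{\left(4 - 5\right)^{2} + \left(-21\right)^{2}}}\right) + 204\right)^{2} = \left(\left(5 \left(- \frac{1}{21}\right) + \frac{11}{\sqrt{\left(4 - 5\right)^{2} + 441}}\right) + 204\right)^{2} = \left(\left(- \frac{5}{21} + \frac{11}{\sqrt{\left(-1\right)^{2} + 441}}\right) + 204\right)^{2} = \left(\left(- \frac{5}{21} + \frac{11}{\sqrt{1 + 441}}\right) + 204\right)^{2} = \left(\left(- \frac{5}{21} + \frac{11}{\sqrt{442}}\right) + 204\right)^{2} = \left(\left(- \frac{5}{21} + 11 \frac{\sqrt{442}}{442}\right) + 204\right)^{2} = \left(\left(- \frac{5}{21} + \frac{11 \sqrt{442}}{442}\right) + 204\right)^{2} = \left(\frac{4279}{21} + \frac{11 \sqrt{442}}{442}\right)^{2}$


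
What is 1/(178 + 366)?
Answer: 1/544 ≈ 0.0018382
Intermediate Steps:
1/(178 + 366) = 1/544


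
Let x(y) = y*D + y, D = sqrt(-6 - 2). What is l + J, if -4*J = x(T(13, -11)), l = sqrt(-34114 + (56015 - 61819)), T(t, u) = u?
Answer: 11/4 + I*sqrt(39918) + 11*I*sqrt(2)/2 ≈ 2.75 + 207.57*I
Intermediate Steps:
D = 2*I*sqrt(2) (D = sqrt(-8) = 2*I*sqrt(2) ≈ 2.8284*I)
l = I*sqrt(39918) (l = sqrt(-34114 - 5804) = sqrt(-39918) = I*sqrt(39918) ≈ 199.79*I)
x(y) = y + 2*I*y*sqrt(2) (x(y) = y*(2*I*sqrt(2)) + y = 2*I*y*sqrt(2) + y = y + 2*I*y*sqrt(2))
J = 11/4 + 11*I*sqrt(2)/2 (J = -(-11)*(1 + 2*I*sqrt(2))/4 = -(-11 - 22*I*sqrt(2))/4 = 11/4 + 11*I*sqrt(2)/2 ≈ 2.75 + 7.7782*I)
l + J = I*sqrt(39918) + (11/4 + 11*I*sqrt(2)/2) = 11/4 + I*sqrt(39918) + 11*I*sqrt(2)/2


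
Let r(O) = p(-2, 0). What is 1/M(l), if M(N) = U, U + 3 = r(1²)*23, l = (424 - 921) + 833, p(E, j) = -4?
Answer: -1/95 ≈ -0.010526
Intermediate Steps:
l = 336 (l = -497 + 833 = 336)
r(O) = -4
U = -95 (U = -3 - 4*23 = -3 - 92 = -95)
M(N) = -95
1/M(l) = 1/(-95) = -1/95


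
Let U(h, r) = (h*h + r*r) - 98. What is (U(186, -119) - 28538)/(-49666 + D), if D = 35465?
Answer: -20121/14201 ≈ -1.4169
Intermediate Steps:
U(h, r) = -98 + h**2 + r**2 (U(h, r) = (h**2 + r**2) - 98 = -98 + h**2 + r**2)
(U(186, -119) - 28538)/(-49666 + D) = ((-98 + 186**2 + (-119)**2) - 28538)/(-49666 + 35465) = ((-98 + 34596 + 14161) - 28538)/(-14201) = (48659 - 28538)*(-1/14201) = 20121*(-1/14201) = -20121/14201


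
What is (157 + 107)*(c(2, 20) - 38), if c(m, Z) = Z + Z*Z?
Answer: 100848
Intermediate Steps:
c(m, Z) = Z + Z²
(157 + 107)*(c(2, 20) - 38) = (157 + 107)*(20*(1 + 20) - 38) = 264*(20*21 - 38) = 264*(420 - 38) = 264*382 = 100848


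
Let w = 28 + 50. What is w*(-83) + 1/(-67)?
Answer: -433759/67 ≈ -6474.0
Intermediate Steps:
w = 78
w*(-83) + 1/(-67) = 78*(-83) + 1/(-67) = -6474 - 1/67 = -433759/67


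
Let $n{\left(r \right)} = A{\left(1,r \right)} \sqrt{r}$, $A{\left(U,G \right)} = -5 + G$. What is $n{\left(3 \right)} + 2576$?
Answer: $2576 - 2 \sqrt{3} \approx 2572.5$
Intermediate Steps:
$n{\left(r \right)} = \sqrt{r} \left(-5 + r\right)$ ($n{\left(r \right)} = \left(-5 + r\right) \sqrt{r} = \sqrt{r} \left(-5 + r\right)$)
$n{\left(3 \right)} + 2576 = \sqrt{3} \left(-5 + 3\right) + 2576 = \sqrt{3} \left(-2\right) + 2576 = - 2 \sqrt{3} + 2576 = 2576 - 2 \sqrt{3}$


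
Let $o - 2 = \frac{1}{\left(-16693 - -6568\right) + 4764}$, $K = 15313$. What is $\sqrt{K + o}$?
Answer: $\frac{7 \sqrt{8982816546}}{5361} \approx 123.75$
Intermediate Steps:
$o = \frac{10721}{5361}$ ($o = 2 + \frac{1}{\left(-16693 - -6568\right) + 4764} = 2 + \frac{1}{\left(-16693 + 6568\right) + 4764} = 2 + \frac{1}{-10125 + 4764} = 2 + \frac{1}{-5361} = 2 - \frac{1}{5361} = \frac{10721}{5361} \approx 1.9998$)
$\sqrt{K + o} = \sqrt{15313 + \frac{10721}{5361}} = \sqrt{\frac{82103714}{5361}} = \frac{7 \sqrt{8982816546}}{5361}$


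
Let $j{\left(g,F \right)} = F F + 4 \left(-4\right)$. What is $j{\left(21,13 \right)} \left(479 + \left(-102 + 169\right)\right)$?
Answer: $83538$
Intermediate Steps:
$j{\left(g,F \right)} = -16 + F^{2}$ ($j{\left(g,F \right)} = F^{2} - 16 = -16 + F^{2}$)
$j{\left(21,13 \right)} \left(479 + \left(-102 + 169\right)\right) = \left(-16 + 13^{2}\right) \left(479 + \left(-102 + 169\right)\right) = \left(-16 + 169\right) \left(479 + 67\right) = 153 \cdot 546 = 83538$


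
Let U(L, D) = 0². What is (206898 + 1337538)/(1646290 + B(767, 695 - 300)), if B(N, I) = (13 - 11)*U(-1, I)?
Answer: 772218/823145 ≈ 0.93813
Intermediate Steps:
U(L, D) = 0
B(N, I) = 0 (B(N, I) = (13 - 11)*0 = 2*0 = 0)
(206898 + 1337538)/(1646290 + B(767, 695 - 300)) = (206898 + 1337538)/(1646290 + 0) = 1544436/1646290 = 1544436*(1/1646290) = 772218/823145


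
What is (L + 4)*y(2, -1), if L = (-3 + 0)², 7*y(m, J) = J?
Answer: -13/7 ≈ -1.8571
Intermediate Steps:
y(m, J) = J/7
L = 9 (L = (-3)² = 9)
(L + 4)*y(2, -1) = (9 + 4)*((⅐)*(-1)) = 13*(-⅐) = -13/7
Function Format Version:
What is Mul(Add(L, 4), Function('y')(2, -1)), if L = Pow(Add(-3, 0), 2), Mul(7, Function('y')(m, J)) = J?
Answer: Rational(-13, 7) ≈ -1.8571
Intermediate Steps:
Function('y')(m, J) = Mul(Rational(1, 7), J)
L = 9 (L = Pow(-3, 2) = 9)
Mul(Add(L, 4), Function('y')(2, -1)) = Mul(Add(9, 4), Mul(Rational(1, 7), -1)) = Mul(13, Rational(-1, 7)) = Rational(-13, 7)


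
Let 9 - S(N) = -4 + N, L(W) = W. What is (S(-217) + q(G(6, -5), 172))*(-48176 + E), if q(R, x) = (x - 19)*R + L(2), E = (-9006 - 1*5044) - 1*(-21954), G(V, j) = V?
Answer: -46312800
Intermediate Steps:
S(N) = 13 - N (S(N) = 9 - (-4 + N) = 9 + (4 - N) = 13 - N)
E = 7904 (E = (-9006 - 5044) + 21954 = -14050 + 21954 = 7904)
q(R, x) = 2 + R*(-19 + x) (q(R, x) = (x - 19)*R + 2 = (-19 + x)*R + 2 = R*(-19 + x) + 2 = 2 + R*(-19 + x))
(S(-217) + q(G(6, -5), 172))*(-48176 + E) = ((13 - 1*(-217)) + (2 - 19*6 + 6*172))*(-48176 + 7904) = ((13 + 217) + (2 - 114 + 1032))*(-40272) = (230 + 920)*(-40272) = 1150*(-40272) = -46312800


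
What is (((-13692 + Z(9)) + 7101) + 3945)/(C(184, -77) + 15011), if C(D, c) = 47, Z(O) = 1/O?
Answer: -23813/135522 ≈ -0.17571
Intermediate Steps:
(((-13692 + Z(9)) + 7101) + 3945)/(C(184, -77) + 15011) = (((-13692 + 1/9) + 7101) + 3945)/(47 + 15011) = (((-13692 + 1/9) + 7101) + 3945)/15058 = ((-123227/9 + 7101) + 3945)*(1/15058) = (-59318/9 + 3945)*(1/15058) = -23813/9*1/15058 = -23813/135522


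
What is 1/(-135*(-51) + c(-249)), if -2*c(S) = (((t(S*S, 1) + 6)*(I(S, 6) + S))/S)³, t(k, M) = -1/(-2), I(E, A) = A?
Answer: 9148592/61820480043 ≈ 0.00014799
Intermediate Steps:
t(k, M) = ½ (t(k, M) = -1*(-½) = ½)
c(S) = -(39 + 13*S/2)³/(2*S³) (c(S) = -(½ + 6)³*(6 + S)³/S³/2 = -2197*(6 + S)³/(8*S³)/2 = -(39 + 13*S/2)³/S³/2 = -(39 + 13*S/2)³/(2*S³))
1/(-135*(-51) + c(-249)) = 1/(-135*(-51) - 2197/16*(6 - 249)³/(-249)³) = 1/(6885 - 2197/16*(-1/15438249)*(-243)³) = 1/(6885 - 2197/16*(-1/15438249)*(-14348907)) = 1/(6885 - 1167575877/9148592) = 1/(61820480043/9148592) = 9148592/61820480043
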